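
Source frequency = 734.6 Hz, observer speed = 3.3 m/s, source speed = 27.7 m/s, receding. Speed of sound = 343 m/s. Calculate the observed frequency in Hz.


Given values:
  f_s = 734.6 Hz, v_o = 3.3 m/s, v_s = 27.7 m/s
  Direction: receding
Formula: f_o = f_s * (c - v_o) / (c + v_s)
Numerator: c - v_o = 343 - 3.3 = 339.7
Denominator: c + v_s = 343 + 27.7 = 370.7
f_o = 734.6 * 339.7 / 370.7 = 673.17

673.17 Hz


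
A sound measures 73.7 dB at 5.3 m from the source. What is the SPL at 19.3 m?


Given values:
  SPL1 = 73.7 dB, r1 = 5.3 m, r2 = 19.3 m
Formula: SPL2 = SPL1 - 20 * log10(r2 / r1)
Compute ratio: r2 / r1 = 19.3 / 5.3 = 3.6415
Compute log10: log10(3.6415) = 0.56128
Compute drop: 20 * 0.56128 = 11.2256
SPL2 = 73.7 - 11.2256 = 62.47

62.47 dB


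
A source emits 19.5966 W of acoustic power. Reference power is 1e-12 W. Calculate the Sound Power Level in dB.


Given values:
  W = 19.5966 W
  W_ref = 1e-12 W
Formula: SWL = 10 * log10(W / W_ref)
Compute ratio: W / W_ref = 19596600000000
Compute log10: log10(19596600000000) = 13.292181
Multiply: SWL = 10 * 13.292181 = 132.92

132.92 dB


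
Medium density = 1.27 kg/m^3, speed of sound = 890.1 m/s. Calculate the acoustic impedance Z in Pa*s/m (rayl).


Given values:
  rho = 1.27 kg/m^3
  c = 890.1 m/s
Formula: Z = rho * c
Z = 1.27 * 890.1
Z = 1130.43

1130.43 rayl


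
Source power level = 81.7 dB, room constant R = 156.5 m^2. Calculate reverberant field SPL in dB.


Given values:
  Lw = 81.7 dB, R = 156.5 m^2
Formula: SPL = Lw + 10 * log10(4 / R)
Compute 4 / R = 4 / 156.5 = 0.025559
Compute 10 * log10(0.025559) = -15.9246
SPL = 81.7 + (-15.9246) = 65.78

65.78 dB


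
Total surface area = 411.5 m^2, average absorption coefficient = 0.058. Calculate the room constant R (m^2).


Given values:
  S = 411.5 m^2, alpha = 0.058
Formula: R = S * alpha / (1 - alpha)
Numerator: 411.5 * 0.058 = 23.867
Denominator: 1 - 0.058 = 0.942
R = 23.867 / 0.942 = 25.34

25.34 m^2


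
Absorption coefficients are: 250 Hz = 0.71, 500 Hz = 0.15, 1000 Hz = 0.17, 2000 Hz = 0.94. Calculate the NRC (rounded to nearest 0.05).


Given values:
  a_250 = 0.71, a_500 = 0.15
  a_1000 = 0.17, a_2000 = 0.94
Formula: NRC = (a250 + a500 + a1000 + a2000) / 4
Sum = 0.71 + 0.15 + 0.17 + 0.94 = 1.97
NRC = 1.97 / 4 = 0.4925
Rounded to nearest 0.05: 0.5

0.5


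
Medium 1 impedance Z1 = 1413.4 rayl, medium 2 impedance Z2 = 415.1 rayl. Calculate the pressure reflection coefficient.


Given values:
  Z1 = 1413.4 rayl, Z2 = 415.1 rayl
Formula: R = (Z2 - Z1) / (Z2 + Z1)
Numerator: Z2 - Z1 = 415.1 - 1413.4 = -998.3
Denominator: Z2 + Z1 = 415.1 + 1413.4 = 1828.5
R = -998.3 / 1828.5 = -0.546

-0.546


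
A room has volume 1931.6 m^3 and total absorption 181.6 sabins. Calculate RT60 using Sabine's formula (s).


Given values:
  V = 1931.6 m^3
  A = 181.6 sabins
Formula: RT60 = 0.161 * V / A
Numerator: 0.161 * 1931.6 = 310.9876
RT60 = 310.9876 / 181.6 = 1.712

1.712 s


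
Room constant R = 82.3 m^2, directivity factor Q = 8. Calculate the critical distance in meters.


Given values:
  R = 82.3 m^2, Q = 8
Formula: d_c = 0.141 * sqrt(Q * R)
Compute Q * R = 8 * 82.3 = 658.4
Compute sqrt(658.4) = 25.6593
d_c = 0.141 * 25.6593 = 3.618

3.618 m


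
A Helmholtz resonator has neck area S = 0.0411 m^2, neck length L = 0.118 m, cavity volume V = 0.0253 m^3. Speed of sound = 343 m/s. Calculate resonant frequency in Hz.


Given values:
  S = 0.0411 m^2, L = 0.118 m, V = 0.0253 m^3, c = 343 m/s
Formula: f = (c / (2*pi)) * sqrt(S / (V * L))
Compute V * L = 0.0253 * 0.118 = 0.0029854
Compute S / (V * L) = 0.0411 / 0.0029854 = 13.767
Compute sqrt(13.767) = 3.710391
Compute c / (2*pi) = 343 / 6.283185 = 54.590148
f = 54.590148 * 3.710391 = 202.55

202.55 Hz


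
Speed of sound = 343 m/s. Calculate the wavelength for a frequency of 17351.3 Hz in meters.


Given values:
  c = 343 m/s, f = 17351.3 Hz
Formula: lambda = c / f
lambda = 343 / 17351.3
lambda = 0.0198

0.0198 m


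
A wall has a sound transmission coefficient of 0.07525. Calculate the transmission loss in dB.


Given values:
  tau = 0.07525
Formula: TL = 10 * log10(1 / tau)
Compute 1 / tau = 1 / 0.07525 = 13.289
Compute log10(13.289) = 1.123492
TL = 10 * 1.123492 = 11.23

11.23 dB


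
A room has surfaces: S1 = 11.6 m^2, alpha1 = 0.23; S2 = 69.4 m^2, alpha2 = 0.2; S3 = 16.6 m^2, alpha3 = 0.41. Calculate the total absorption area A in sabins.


Given surfaces:
  Surface 1: 11.6 * 0.23 = 2.668
  Surface 2: 69.4 * 0.2 = 13.88
  Surface 3: 16.6 * 0.41 = 6.806
Formula: A = sum(Si * alpha_i)
A = 2.668 + 13.88 + 6.806
A = 23.35

23.35 sabins


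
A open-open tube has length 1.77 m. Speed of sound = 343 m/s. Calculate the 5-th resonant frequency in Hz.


Given values:
  Tube type: open-open, L = 1.77 m, c = 343 m/s, n = 5
Formula: f_n = n * c / (2 * L)
Compute 2 * L = 2 * 1.77 = 3.54
f = 5 * 343 / 3.54
f = 484.46

484.46 Hz


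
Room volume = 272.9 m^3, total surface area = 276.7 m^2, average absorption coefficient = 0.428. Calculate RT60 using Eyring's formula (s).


Given values:
  V = 272.9 m^3, S = 276.7 m^2, alpha = 0.428
Formula: RT60 = 0.161 * V / (-S * ln(1 - alpha))
Compute ln(1 - 0.428) = ln(0.572) = -0.558616
Denominator: -276.7 * -0.558616 = 154.569
Numerator: 0.161 * 272.9 = 43.9369
RT60 = 43.9369 / 154.569 = 0.284

0.284 s


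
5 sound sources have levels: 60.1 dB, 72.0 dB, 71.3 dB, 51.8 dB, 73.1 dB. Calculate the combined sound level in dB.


Formula: L_total = 10 * log10( sum(10^(Li/10)) )
  Source 1: 10^(60.1/10) = 1023292.9923
  Source 2: 10^(72.0/10) = 15848931.9246
  Source 3: 10^(71.3/10) = 13489628.8259
  Source 4: 10^(51.8/10) = 151356.1248
  Source 5: 10^(73.1/10) = 20417379.4467
Sum of linear values = 50930589.3143
L_total = 10 * log10(50930589.3143) = 77.07

77.07 dB


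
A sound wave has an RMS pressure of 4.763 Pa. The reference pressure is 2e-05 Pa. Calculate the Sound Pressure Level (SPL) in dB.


Given values:
  p = 4.763 Pa
  p_ref = 2e-05 Pa
Formula: SPL = 20 * log10(p / p_ref)
Compute ratio: p / p_ref = 4.763 / 2e-05 = 238150
Compute log10: log10(238150) = 5.376851
Multiply: SPL = 20 * 5.376851 = 107.54

107.54 dB


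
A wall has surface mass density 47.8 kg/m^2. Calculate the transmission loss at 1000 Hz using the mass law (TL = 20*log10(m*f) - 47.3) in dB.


Given values:
  m = 47.8 kg/m^2, f = 1000 Hz
Formula: TL = 20 * log10(m * f) - 47.3
Compute m * f = 47.8 * 1000 = 47800.0
Compute log10(47800.0) = 4.679428
Compute 20 * 4.679428 = 93.5886
TL = 93.5886 - 47.3 = 46.29

46.29 dB


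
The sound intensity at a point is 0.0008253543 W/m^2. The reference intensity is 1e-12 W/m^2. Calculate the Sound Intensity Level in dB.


Given values:
  I = 0.0008253543 W/m^2
  I_ref = 1e-12 W/m^2
Formula: SIL = 10 * log10(I / I_ref)
Compute ratio: I / I_ref = 825354300
Compute log10: log10(825354300) = 8.91664
Multiply: SIL = 10 * 8.91664 = 89.17

89.17 dB


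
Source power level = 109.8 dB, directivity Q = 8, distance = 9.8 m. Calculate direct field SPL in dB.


Given values:
  Lw = 109.8 dB, Q = 8, r = 9.8 m
Formula: SPL = Lw + 10 * log10(Q / (4 * pi * r^2))
Compute 4 * pi * r^2 = 4 * pi * 9.8^2 = 1206.8742
Compute Q / denom = 8 / 1206.8742 = 0.00662869
Compute 10 * log10(0.00662869) = -21.7857
SPL = 109.8 + (-21.7857) = 88.01

88.01 dB


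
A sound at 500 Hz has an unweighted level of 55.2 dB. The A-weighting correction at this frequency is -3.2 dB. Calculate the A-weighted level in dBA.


Given values:
  SPL = 55.2 dB
  A-weighting at 500 Hz = -3.2 dB
Formula: L_A = SPL + A_weight
L_A = 55.2 + (-3.2)
L_A = 52.0

52.0 dBA


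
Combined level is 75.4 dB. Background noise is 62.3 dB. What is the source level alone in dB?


Given values:
  L_total = 75.4 dB, L_bg = 62.3 dB
Formula: L_source = 10 * log10(10^(L_total/10) - 10^(L_bg/10))
Convert to linear:
  10^(75.4/10) = 34673685.0453
  10^(62.3/10) = 1698243.6525
Difference: 34673685.0453 - 1698243.6525 = 32975441.3928
L_source = 10 * log10(32975441.3928) = 75.18

75.18 dB


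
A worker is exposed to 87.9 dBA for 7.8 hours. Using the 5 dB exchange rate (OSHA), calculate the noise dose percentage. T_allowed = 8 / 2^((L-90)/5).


Given values:
  L = 87.9 dBA, T = 7.8 hours
Formula: T_allowed = 8 / 2^((L - 90) / 5)
Compute exponent: (87.9 - 90) / 5 = -0.42
Compute 2^(-0.42) = 0.747425
T_allowed = 8 / 0.747425 = 10.703415 hours
Dose = (T / T_allowed) * 100
Dose = (7.8 / 10.703415) * 100 = 72.87

72.87 %


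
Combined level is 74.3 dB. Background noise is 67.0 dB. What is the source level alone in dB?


Given values:
  L_total = 74.3 dB, L_bg = 67.0 dB
Formula: L_source = 10 * log10(10^(L_total/10) - 10^(L_bg/10))
Convert to linear:
  10^(74.3/10) = 26915348.0393
  10^(67.0/10) = 5011872.3363
Difference: 26915348.0393 - 5011872.3363 = 21903475.703
L_source = 10 * log10(21903475.703) = 73.41

73.41 dB


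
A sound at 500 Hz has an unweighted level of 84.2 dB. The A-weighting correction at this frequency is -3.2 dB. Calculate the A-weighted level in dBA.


Given values:
  SPL = 84.2 dB
  A-weighting at 500 Hz = -3.2 dB
Formula: L_A = SPL + A_weight
L_A = 84.2 + (-3.2)
L_A = 81.0

81.0 dBA


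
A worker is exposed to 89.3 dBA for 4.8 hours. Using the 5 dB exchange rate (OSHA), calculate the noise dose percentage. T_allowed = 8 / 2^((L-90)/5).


Given values:
  L = 89.3 dBA, T = 4.8 hours
Formula: T_allowed = 8 / 2^((L - 90) / 5)
Compute exponent: (89.3 - 90) / 5 = -0.14
Compute 2^(-0.14) = 0.907519
T_allowed = 8 / 0.907519 = 8.815242 hours
Dose = (T / T_allowed) * 100
Dose = (4.8 / 8.815242) * 100 = 54.45

54.45 %


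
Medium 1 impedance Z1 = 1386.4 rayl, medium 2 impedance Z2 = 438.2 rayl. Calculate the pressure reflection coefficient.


Given values:
  Z1 = 1386.4 rayl, Z2 = 438.2 rayl
Formula: R = (Z2 - Z1) / (Z2 + Z1)
Numerator: Z2 - Z1 = 438.2 - 1386.4 = -948.2
Denominator: Z2 + Z1 = 438.2 + 1386.4 = 1824.6
R = -948.2 / 1824.6 = -0.5197

-0.5197


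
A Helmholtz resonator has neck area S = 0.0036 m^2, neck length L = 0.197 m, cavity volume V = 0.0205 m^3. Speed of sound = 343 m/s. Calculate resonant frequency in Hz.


Given values:
  S = 0.0036 m^2, L = 0.197 m, V = 0.0205 m^3, c = 343 m/s
Formula: f = (c / (2*pi)) * sqrt(S / (V * L))
Compute V * L = 0.0205 * 0.197 = 0.0040385
Compute S / (V * L) = 0.0036 / 0.0040385 = 0.8914
Compute sqrt(0.8914) = 0.94414
Compute c / (2*pi) = 343 / 6.283185 = 54.590148
f = 54.590148 * 0.94414 = 51.54

51.54 Hz


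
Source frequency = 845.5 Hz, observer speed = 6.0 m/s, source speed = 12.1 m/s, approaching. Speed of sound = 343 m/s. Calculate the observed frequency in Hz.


Given values:
  f_s = 845.5 Hz, v_o = 6.0 m/s, v_s = 12.1 m/s
  Direction: approaching
Formula: f_o = f_s * (c + v_o) / (c - v_s)
Numerator: c + v_o = 343 + 6.0 = 349.0
Denominator: c - v_s = 343 - 12.1 = 330.9
f_o = 845.5 * 349.0 / 330.9 = 891.75

891.75 Hz


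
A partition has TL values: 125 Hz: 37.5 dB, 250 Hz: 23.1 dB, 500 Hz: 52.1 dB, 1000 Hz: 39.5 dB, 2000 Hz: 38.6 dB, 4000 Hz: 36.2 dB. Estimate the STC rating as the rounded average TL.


Given TL values at each frequency:
  125 Hz: 37.5 dB
  250 Hz: 23.1 dB
  500 Hz: 52.1 dB
  1000 Hz: 39.5 dB
  2000 Hz: 38.6 dB
  4000 Hz: 36.2 dB
Formula: STC ~ round(average of TL values)
Sum = 37.5 + 23.1 + 52.1 + 39.5 + 38.6 + 36.2 = 227.0
Average = 227.0 / 6 = 37.83
Rounded: 38

38


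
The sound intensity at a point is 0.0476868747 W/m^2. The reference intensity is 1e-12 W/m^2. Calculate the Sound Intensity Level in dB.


Given values:
  I = 0.0476868747 W/m^2
  I_ref = 1e-12 W/m^2
Formula: SIL = 10 * log10(I / I_ref)
Compute ratio: I / I_ref = 47686874700
Compute log10: log10(47686874700) = 10.678399
Multiply: SIL = 10 * 10.678399 = 106.78

106.78 dB


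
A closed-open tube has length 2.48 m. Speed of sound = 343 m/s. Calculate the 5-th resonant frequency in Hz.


Given values:
  Tube type: closed-open, L = 2.48 m, c = 343 m/s, n = 5
Formula: f_n = (2n - 1) * c / (4 * L)
Compute 2n - 1 = 2*5 - 1 = 9
Compute 4 * L = 4 * 2.48 = 9.92
f = 9 * 343 / 9.92
f = 311.19

311.19 Hz


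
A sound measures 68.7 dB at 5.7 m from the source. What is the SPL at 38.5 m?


Given values:
  SPL1 = 68.7 dB, r1 = 5.7 m, r2 = 38.5 m
Formula: SPL2 = SPL1 - 20 * log10(r2 / r1)
Compute ratio: r2 / r1 = 38.5 / 5.7 = 6.7544
Compute log10: log10(6.7544) = 0.829587
Compute drop: 20 * 0.829587 = 16.5917
SPL2 = 68.7 - 16.5917 = 52.11

52.11 dB


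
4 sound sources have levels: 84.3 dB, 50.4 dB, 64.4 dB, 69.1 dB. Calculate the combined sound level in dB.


Formula: L_total = 10 * log10( sum(10^(Li/10)) )
  Source 1: 10^(84.3/10) = 269153480.3927
  Source 2: 10^(50.4/10) = 109647.8196
  Source 3: 10^(64.4/10) = 2754228.7033
  Source 4: 10^(69.1/10) = 8128305.1616
Sum of linear values = 280145662.0772
L_total = 10 * log10(280145662.0772) = 84.47

84.47 dB


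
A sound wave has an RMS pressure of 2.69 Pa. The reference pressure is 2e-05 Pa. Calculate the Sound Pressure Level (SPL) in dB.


Given values:
  p = 2.69 Pa
  p_ref = 2e-05 Pa
Formula: SPL = 20 * log10(p / p_ref)
Compute ratio: p / p_ref = 2.69 / 2e-05 = 134500
Compute log10: log10(134500) = 5.128722
Multiply: SPL = 20 * 5.128722 = 102.57

102.57 dB


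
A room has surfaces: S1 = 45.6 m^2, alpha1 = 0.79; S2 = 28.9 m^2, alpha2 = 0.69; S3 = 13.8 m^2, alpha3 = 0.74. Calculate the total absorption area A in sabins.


Given surfaces:
  Surface 1: 45.6 * 0.79 = 36.024
  Surface 2: 28.9 * 0.69 = 19.941
  Surface 3: 13.8 * 0.74 = 10.212
Formula: A = sum(Si * alpha_i)
A = 36.024 + 19.941 + 10.212
A = 66.18

66.18 sabins


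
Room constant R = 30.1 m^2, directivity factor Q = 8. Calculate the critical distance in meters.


Given values:
  R = 30.1 m^2, Q = 8
Formula: d_c = 0.141 * sqrt(Q * R)
Compute Q * R = 8 * 30.1 = 240.8
Compute sqrt(240.8) = 15.5177
d_c = 0.141 * 15.5177 = 2.188

2.188 m


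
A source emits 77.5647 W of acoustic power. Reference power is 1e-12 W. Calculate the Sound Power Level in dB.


Given values:
  W = 77.5647 W
  W_ref = 1e-12 W
Formula: SWL = 10 * log10(W / W_ref)
Compute ratio: W / W_ref = 77564700000000
Compute log10: log10(77564700000000) = 13.889664
Multiply: SWL = 10 * 13.889664 = 138.9

138.9 dB


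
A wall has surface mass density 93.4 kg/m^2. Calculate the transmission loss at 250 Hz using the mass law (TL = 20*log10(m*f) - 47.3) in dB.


Given values:
  m = 93.4 kg/m^2, f = 250 Hz
Formula: TL = 20 * log10(m * f) - 47.3
Compute m * f = 93.4 * 250 = 23350.0
Compute log10(23350.0) = 4.368287
Compute 20 * 4.368287 = 87.3657
TL = 87.3657 - 47.3 = 40.07

40.07 dB


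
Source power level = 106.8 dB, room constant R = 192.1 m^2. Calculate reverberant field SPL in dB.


Given values:
  Lw = 106.8 dB, R = 192.1 m^2
Formula: SPL = Lw + 10 * log10(4 / R)
Compute 4 / R = 4 / 192.1 = 0.020822
Compute 10 * log10(0.020822) = -16.8148
SPL = 106.8 + (-16.8148) = 89.99

89.99 dB


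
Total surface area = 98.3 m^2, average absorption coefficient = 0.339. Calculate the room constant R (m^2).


Given values:
  S = 98.3 m^2, alpha = 0.339
Formula: R = S * alpha / (1 - alpha)
Numerator: 98.3 * 0.339 = 33.3237
Denominator: 1 - 0.339 = 0.661
R = 33.3237 / 0.661 = 50.41

50.41 m^2


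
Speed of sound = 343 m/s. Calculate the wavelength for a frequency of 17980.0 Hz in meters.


Given values:
  c = 343 m/s, f = 17980.0 Hz
Formula: lambda = c / f
lambda = 343 / 17980.0
lambda = 0.0191

0.0191 m


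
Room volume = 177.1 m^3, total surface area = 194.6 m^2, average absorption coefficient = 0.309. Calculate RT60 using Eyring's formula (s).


Given values:
  V = 177.1 m^3, S = 194.6 m^2, alpha = 0.309
Formula: RT60 = 0.161 * V / (-S * ln(1 - alpha))
Compute ln(1 - 0.309) = ln(0.691) = -0.369615
Denominator: -194.6 * -0.369615 = 71.9271
Numerator: 0.161 * 177.1 = 28.5131
RT60 = 28.5131 / 71.9271 = 0.396

0.396 s


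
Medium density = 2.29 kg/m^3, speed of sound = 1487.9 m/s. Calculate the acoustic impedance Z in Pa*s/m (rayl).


Given values:
  rho = 2.29 kg/m^3
  c = 1487.9 m/s
Formula: Z = rho * c
Z = 2.29 * 1487.9
Z = 3407.29

3407.29 rayl


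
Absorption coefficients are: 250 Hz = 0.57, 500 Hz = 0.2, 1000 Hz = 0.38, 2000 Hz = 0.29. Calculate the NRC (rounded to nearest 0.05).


Given values:
  a_250 = 0.57, a_500 = 0.2
  a_1000 = 0.38, a_2000 = 0.29
Formula: NRC = (a250 + a500 + a1000 + a2000) / 4
Sum = 0.57 + 0.2 + 0.38 + 0.29 = 1.44
NRC = 1.44 / 4 = 0.36
Rounded to nearest 0.05: 0.35

0.35


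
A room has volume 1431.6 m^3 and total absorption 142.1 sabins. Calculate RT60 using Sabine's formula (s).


Given values:
  V = 1431.6 m^3
  A = 142.1 sabins
Formula: RT60 = 0.161 * V / A
Numerator: 0.161 * 1431.6 = 230.4876
RT60 = 230.4876 / 142.1 = 1.622

1.622 s


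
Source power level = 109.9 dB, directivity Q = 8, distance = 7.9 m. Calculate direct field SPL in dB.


Given values:
  Lw = 109.9 dB, Q = 8, r = 7.9 m
Formula: SPL = Lw + 10 * log10(Q / (4 * pi * r^2))
Compute 4 * pi * r^2 = 4 * pi * 7.9^2 = 784.2672
Compute Q / denom = 8 / 784.2672 = 0.01020061
Compute 10 * log10(0.01020061) = -19.9137
SPL = 109.9 + (-19.9137) = 89.99

89.99 dB


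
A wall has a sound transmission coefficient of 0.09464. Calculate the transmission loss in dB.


Given values:
  tau = 0.09464
Formula: TL = 10 * log10(1 / tau)
Compute 1 / tau = 1 / 0.09464 = 10.5664
Compute log10(10.5664) = 1.023927
TL = 10 * 1.023927 = 10.24

10.24 dB


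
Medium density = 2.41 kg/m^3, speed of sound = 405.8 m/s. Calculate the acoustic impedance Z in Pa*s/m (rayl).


Given values:
  rho = 2.41 kg/m^3
  c = 405.8 m/s
Formula: Z = rho * c
Z = 2.41 * 405.8
Z = 977.98

977.98 rayl


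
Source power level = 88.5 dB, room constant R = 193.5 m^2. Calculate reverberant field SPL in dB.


Given values:
  Lw = 88.5 dB, R = 193.5 m^2
Formula: SPL = Lw + 10 * log10(4 / R)
Compute 4 / R = 4 / 193.5 = 0.020672
Compute 10 * log10(0.020672) = -16.8462
SPL = 88.5 + (-16.8462) = 71.65

71.65 dB


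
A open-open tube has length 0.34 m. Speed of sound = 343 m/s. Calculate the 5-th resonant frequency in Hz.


Given values:
  Tube type: open-open, L = 0.34 m, c = 343 m/s, n = 5
Formula: f_n = n * c / (2 * L)
Compute 2 * L = 2 * 0.34 = 0.68
f = 5 * 343 / 0.68
f = 2522.06

2522.06 Hz


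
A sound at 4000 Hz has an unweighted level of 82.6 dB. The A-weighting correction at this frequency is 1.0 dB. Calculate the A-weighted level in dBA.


Given values:
  SPL = 82.6 dB
  A-weighting at 4000 Hz = 1.0 dB
Formula: L_A = SPL + A_weight
L_A = 82.6 + (1.0)
L_A = 83.6

83.6 dBA


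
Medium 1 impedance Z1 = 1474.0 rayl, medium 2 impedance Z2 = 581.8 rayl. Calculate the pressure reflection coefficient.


Given values:
  Z1 = 1474.0 rayl, Z2 = 581.8 rayl
Formula: R = (Z2 - Z1) / (Z2 + Z1)
Numerator: Z2 - Z1 = 581.8 - 1474.0 = -892.2
Denominator: Z2 + Z1 = 581.8 + 1474.0 = 2055.8
R = -892.2 / 2055.8 = -0.434

-0.434


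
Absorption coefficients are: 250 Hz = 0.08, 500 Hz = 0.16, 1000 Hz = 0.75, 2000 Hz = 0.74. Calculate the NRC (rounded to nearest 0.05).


Given values:
  a_250 = 0.08, a_500 = 0.16
  a_1000 = 0.75, a_2000 = 0.74
Formula: NRC = (a250 + a500 + a1000 + a2000) / 4
Sum = 0.08 + 0.16 + 0.75 + 0.74 = 1.73
NRC = 1.73 / 4 = 0.4325
Rounded to nearest 0.05: 0.45

0.45


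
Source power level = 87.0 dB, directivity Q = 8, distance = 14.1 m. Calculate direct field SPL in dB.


Given values:
  Lw = 87.0 dB, Q = 8, r = 14.1 m
Formula: SPL = Lw + 10 * log10(Q / (4 * pi * r^2))
Compute 4 * pi * r^2 = 4 * pi * 14.1^2 = 2498.3201
Compute Q / denom = 8 / 2498.3201 = 0.00320215
Compute 10 * log10(0.00320215) = -24.9456
SPL = 87.0 + (-24.9456) = 62.05

62.05 dB


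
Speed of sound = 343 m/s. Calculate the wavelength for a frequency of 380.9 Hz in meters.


Given values:
  c = 343 m/s, f = 380.9 Hz
Formula: lambda = c / f
lambda = 343 / 380.9
lambda = 0.9005

0.9005 m


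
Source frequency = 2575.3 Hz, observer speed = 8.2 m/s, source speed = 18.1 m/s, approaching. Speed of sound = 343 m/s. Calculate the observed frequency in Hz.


Given values:
  f_s = 2575.3 Hz, v_o = 8.2 m/s, v_s = 18.1 m/s
  Direction: approaching
Formula: f_o = f_s * (c + v_o) / (c - v_s)
Numerator: c + v_o = 343 + 8.2 = 351.2
Denominator: c - v_s = 343 - 18.1 = 324.9
f_o = 2575.3 * 351.2 / 324.9 = 2783.77

2783.77 Hz


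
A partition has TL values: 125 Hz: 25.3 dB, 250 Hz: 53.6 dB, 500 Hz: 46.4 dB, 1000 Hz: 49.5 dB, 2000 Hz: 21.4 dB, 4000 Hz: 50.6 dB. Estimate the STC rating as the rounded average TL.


Given TL values at each frequency:
  125 Hz: 25.3 dB
  250 Hz: 53.6 dB
  500 Hz: 46.4 dB
  1000 Hz: 49.5 dB
  2000 Hz: 21.4 dB
  4000 Hz: 50.6 dB
Formula: STC ~ round(average of TL values)
Sum = 25.3 + 53.6 + 46.4 + 49.5 + 21.4 + 50.6 = 246.8
Average = 246.8 / 6 = 41.13
Rounded: 41

41


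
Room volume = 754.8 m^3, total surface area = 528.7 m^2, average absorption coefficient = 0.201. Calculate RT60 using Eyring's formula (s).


Given values:
  V = 754.8 m^3, S = 528.7 m^2, alpha = 0.201
Formula: RT60 = 0.161 * V / (-S * ln(1 - alpha))
Compute ln(1 - 0.201) = ln(0.799) = -0.224394
Denominator: -528.7 * -0.224394 = 118.6371
Numerator: 0.161 * 754.8 = 121.5228
RT60 = 121.5228 / 118.6371 = 1.024

1.024 s


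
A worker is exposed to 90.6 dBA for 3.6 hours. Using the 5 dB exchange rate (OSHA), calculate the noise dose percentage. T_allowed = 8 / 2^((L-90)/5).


Given values:
  L = 90.6 dBA, T = 3.6 hours
Formula: T_allowed = 8 / 2^((L - 90) / 5)
Compute exponent: (90.6 - 90) / 5 = 0.12
Compute 2^(0.12) = 1.086735
T_allowed = 8 / 1.086735 = 7.3615 hours
Dose = (T / T_allowed) * 100
Dose = (3.6 / 7.3615) * 100 = 48.9

48.9 %


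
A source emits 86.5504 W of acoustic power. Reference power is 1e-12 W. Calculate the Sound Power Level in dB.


Given values:
  W = 86.5504 W
  W_ref = 1e-12 W
Formula: SWL = 10 * log10(W / W_ref)
Compute ratio: W / W_ref = 86550400000000
Compute log10: log10(86550400000000) = 13.937269
Multiply: SWL = 10 * 13.937269 = 139.37

139.37 dB


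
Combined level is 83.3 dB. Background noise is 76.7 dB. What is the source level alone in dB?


Given values:
  L_total = 83.3 dB, L_bg = 76.7 dB
Formula: L_source = 10 * log10(10^(L_total/10) - 10^(L_bg/10))
Convert to linear:
  10^(83.3/10) = 213796208.9502
  10^(76.7/10) = 46773514.1287
Difference: 213796208.9502 - 46773514.1287 = 167022694.8215
L_source = 10 * log10(167022694.8215) = 82.23

82.23 dB


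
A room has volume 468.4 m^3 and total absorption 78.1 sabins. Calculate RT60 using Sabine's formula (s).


Given values:
  V = 468.4 m^3
  A = 78.1 sabins
Formula: RT60 = 0.161 * V / A
Numerator: 0.161 * 468.4 = 75.4124
RT60 = 75.4124 / 78.1 = 0.966

0.966 s


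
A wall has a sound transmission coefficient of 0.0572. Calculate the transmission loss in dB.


Given values:
  tau = 0.0572
Formula: TL = 10 * log10(1 / tau)
Compute 1 / tau = 1 / 0.0572 = 17.4825
Compute log10(17.4825) = 1.242604
TL = 10 * 1.242604 = 12.43

12.43 dB


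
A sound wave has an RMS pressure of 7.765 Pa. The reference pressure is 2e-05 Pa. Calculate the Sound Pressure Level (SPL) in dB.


Given values:
  p = 7.765 Pa
  p_ref = 2e-05 Pa
Formula: SPL = 20 * log10(p / p_ref)
Compute ratio: p / p_ref = 7.765 / 2e-05 = 388250
Compute log10: log10(388250) = 5.589111
Multiply: SPL = 20 * 5.589111 = 111.78

111.78 dB


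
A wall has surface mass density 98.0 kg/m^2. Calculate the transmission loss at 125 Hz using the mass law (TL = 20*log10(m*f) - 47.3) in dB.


Given values:
  m = 98.0 kg/m^2, f = 125 Hz
Formula: TL = 20 * log10(m * f) - 47.3
Compute m * f = 98.0 * 125 = 12250.0
Compute log10(12250.0) = 4.088136
Compute 20 * 4.088136 = 81.7627
TL = 81.7627 - 47.3 = 34.46

34.46 dB


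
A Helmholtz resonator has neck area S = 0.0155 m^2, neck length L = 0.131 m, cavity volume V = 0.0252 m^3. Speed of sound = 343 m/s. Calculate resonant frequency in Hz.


Given values:
  S = 0.0155 m^2, L = 0.131 m, V = 0.0252 m^3, c = 343 m/s
Formula: f = (c / (2*pi)) * sqrt(S / (V * L))
Compute V * L = 0.0252 * 0.131 = 0.0033012
Compute S / (V * L) = 0.0155 / 0.0033012 = 4.6953
Compute sqrt(4.6953) = 2.166864
Compute c / (2*pi) = 343 / 6.283185 = 54.590148
f = 54.590148 * 2.166864 = 118.29

118.29 Hz


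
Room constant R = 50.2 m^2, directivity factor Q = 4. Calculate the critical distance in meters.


Given values:
  R = 50.2 m^2, Q = 4
Formula: d_c = 0.141 * sqrt(Q * R)
Compute Q * R = 4 * 50.2 = 200.8
Compute sqrt(200.8) = 14.1704
d_c = 0.141 * 14.1704 = 1.998

1.998 m


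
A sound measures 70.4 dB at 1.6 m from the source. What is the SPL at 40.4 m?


Given values:
  SPL1 = 70.4 dB, r1 = 1.6 m, r2 = 40.4 m
Formula: SPL2 = SPL1 - 20 * log10(r2 / r1)
Compute ratio: r2 / r1 = 40.4 / 1.6 = 25.25
Compute log10: log10(25.25) = 1.402261
Compute drop: 20 * 1.402261 = 28.0452
SPL2 = 70.4 - 28.0452 = 42.35

42.35 dB


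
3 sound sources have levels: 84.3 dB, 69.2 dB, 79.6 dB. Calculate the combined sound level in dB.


Formula: L_total = 10 * log10( sum(10^(Li/10)) )
  Source 1: 10^(84.3/10) = 269153480.3927
  Source 2: 10^(69.2/10) = 8317637.711
  Source 3: 10^(79.6/10) = 91201083.9356
Sum of linear values = 368672202.0393
L_total = 10 * log10(368672202.0393) = 85.67

85.67 dB


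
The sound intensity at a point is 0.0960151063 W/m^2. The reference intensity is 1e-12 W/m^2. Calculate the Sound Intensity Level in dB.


Given values:
  I = 0.0960151063 W/m^2
  I_ref = 1e-12 W/m^2
Formula: SIL = 10 * log10(I / I_ref)
Compute ratio: I / I_ref = 96015106300
Compute log10: log10(96015106300) = 10.98234
Multiply: SIL = 10 * 10.98234 = 109.82

109.82 dB


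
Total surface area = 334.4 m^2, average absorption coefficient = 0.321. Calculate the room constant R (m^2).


Given values:
  S = 334.4 m^2, alpha = 0.321
Formula: R = S * alpha / (1 - alpha)
Numerator: 334.4 * 0.321 = 107.3424
Denominator: 1 - 0.321 = 0.679
R = 107.3424 / 0.679 = 158.09

158.09 m^2


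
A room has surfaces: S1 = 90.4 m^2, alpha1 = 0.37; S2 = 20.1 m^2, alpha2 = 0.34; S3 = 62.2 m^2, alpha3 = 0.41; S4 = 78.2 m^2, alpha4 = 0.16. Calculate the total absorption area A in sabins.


Given surfaces:
  Surface 1: 90.4 * 0.37 = 33.448
  Surface 2: 20.1 * 0.34 = 6.834
  Surface 3: 62.2 * 0.41 = 25.502
  Surface 4: 78.2 * 0.16 = 12.512
Formula: A = sum(Si * alpha_i)
A = 33.448 + 6.834 + 25.502 + 12.512
A = 78.3

78.3 sabins


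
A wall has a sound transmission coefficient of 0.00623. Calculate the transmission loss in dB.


Given values:
  tau = 0.00623
Formula: TL = 10 * log10(1 / tau)
Compute 1 / tau = 1 / 0.00623 = 160.5136
Compute log10(160.5136) = 2.205512
TL = 10 * 2.205512 = 22.06

22.06 dB


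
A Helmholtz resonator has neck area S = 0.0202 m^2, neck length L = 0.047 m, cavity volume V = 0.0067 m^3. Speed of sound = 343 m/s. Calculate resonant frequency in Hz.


Given values:
  S = 0.0202 m^2, L = 0.047 m, V = 0.0067 m^3, c = 343 m/s
Formula: f = (c / (2*pi)) * sqrt(S / (V * L))
Compute V * L = 0.0067 * 0.047 = 0.0003149
Compute S / (V * L) = 0.0202 / 0.0003149 = 64.1473
Compute sqrt(64.1473) = 8.009201
Compute c / (2*pi) = 343 / 6.283185 = 54.590148
f = 54.590148 * 8.009201 = 437.22

437.22 Hz


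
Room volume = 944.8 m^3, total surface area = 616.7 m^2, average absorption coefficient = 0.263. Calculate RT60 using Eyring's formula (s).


Given values:
  V = 944.8 m^3, S = 616.7 m^2, alpha = 0.263
Formula: RT60 = 0.161 * V / (-S * ln(1 - alpha))
Compute ln(1 - 0.263) = ln(0.737) = -0.305167
Denominator: -616.7 * -0.305167 = 188.1965
Numerator: 0.161 * 944.8 = 152.1128
RT60 = 152.1128 / 188.1965 = 0.808

0.808 s


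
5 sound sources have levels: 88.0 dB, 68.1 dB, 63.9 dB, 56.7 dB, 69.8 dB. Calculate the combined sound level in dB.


Formula: L_total = 10 * log10( sum(10^(Li/10)) )
  Source 1: 10^(88.0/10) = 630957344.4802
  Source 2: 10^(68.1/10) = 6456542.2903
  Source 3: 10^(63.9/10) = 2454708.9157
  Source 4: 10^(56.7/10) = 467735.1413
  Source 5: 10^(69.8/10) = 9549925.8602
Sum of linear values = 649886256.6877
L_total = 10 * log10(649886256.6877) = 88.13

88.13 dB


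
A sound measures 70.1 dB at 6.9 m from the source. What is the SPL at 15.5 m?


Given values:
  SPL1 = 70.1 dB, r1 = 6.9 m, r2 = 15.5 m
Formula: SPL2 = SPL1 - 20 * log10(r2 / r1)
Compute ratio: r2 / r1 = 15.5 / 6.9 = 2.2464
Compute log10: log10(2.2464) = 0.351487
Compute drop: 20 * 0.351487 = 7.0297
SPL2 = 70.1 - 7.0297 = 63.07

63.07 dB


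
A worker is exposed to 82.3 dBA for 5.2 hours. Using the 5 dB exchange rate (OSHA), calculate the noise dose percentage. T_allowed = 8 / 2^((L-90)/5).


Given values:
  L = 82.3 dBA, T = 5.2 hours
Formula: T_allowed = 8 / 2^((L - 90) / 5)
Compute exponent: (82.3 - 90) / 5 = -1.54
Compute 2^(-1.54) = 0.343885
T_allowed = 8 / 0.343885 = 23.263591 hours
Dose = (T / T_allowed) * 100
Dose = (5.2 / 23.263591) * 100 = 22.35

22.35 %


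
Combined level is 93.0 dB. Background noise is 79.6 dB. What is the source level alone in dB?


Given values:
  L_total = 93.0 dB, L_bg = 79.6 dB
Formula: L_source = 10 * log10(10^(L_total/10) - 10^(L_bg/10))
Convert to linear:
  10^(93.0/10) = 1995262314.9689
  10^(79.6/10) = 91201083.9356
Difference: 1995262314.9689 - 91201083.9356 = 1904061231.0333
L_source = 10 * log10(1904061231.0333) = 92.8

92.8 dB


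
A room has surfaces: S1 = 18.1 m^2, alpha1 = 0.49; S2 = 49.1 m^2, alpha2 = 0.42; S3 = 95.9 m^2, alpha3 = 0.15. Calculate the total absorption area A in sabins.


Given surfaces:
  Surface 1: 18.1 * 0.49 = 8.869
  Surface 2: 49.1 * 0.42 = 20.622
  Surface 3: 95.9 * 0.15 = 14.385
Formula: A = sum(Si * alpha_i)
A = 8.869 + 20.622 + 14.385
A = 43.88

43.88 sabins


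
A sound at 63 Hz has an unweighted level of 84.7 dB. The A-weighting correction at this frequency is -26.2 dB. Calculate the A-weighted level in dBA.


Given values:
  SPL = 84.7 dB
  A-weighting at 63 Hz = -26.2 dB
Formula: L_A = SPL + A_weight
L_A = 84.7 + (-26.2)
L_A = 58.5

58.5 dBA


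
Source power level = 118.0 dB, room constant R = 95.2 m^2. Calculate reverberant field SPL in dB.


Given values:
  Lw = 118.0 dB, R = 95.2 m^2
Formula: SPL = Lw + 10 * log10(4 / R)
Compute 4 / R = 4 / 95.2 = 0.042017
Compute 10 * log10(0.042017) = -13.7657
SPL = 118.0 + (-13.7657) = 104.23

104.23 dB


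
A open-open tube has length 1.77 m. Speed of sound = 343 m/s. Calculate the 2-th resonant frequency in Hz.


Given values:
  Tube type: open-open, L = 1.77 m, c = 343 m/s, n = 2
Formula: f_n = n * c / (2 * L)
Compute 2 * L = 2 * 1.77 = 3.54
f = 2 * 343 / 3.54
f = 193.79

193.79 Hz


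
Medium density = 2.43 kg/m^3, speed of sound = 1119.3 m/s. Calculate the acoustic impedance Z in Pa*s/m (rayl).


Given values:
  rho = 2.43 kg/m^3
  c = 1119.3 m/s
Formula: Z = rho * c
Z = 2.43 * 1119.3
Z = 2719.9

2719.9 rayl


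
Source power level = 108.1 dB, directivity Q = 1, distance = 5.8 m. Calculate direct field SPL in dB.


Given values:
  Lw = 108.1 dB, Q = 1, r = 5.8 m
Formula: SPL = Lw + 10 * log10(Q / (4 * pi * r^2))
Compute 4 * pi * r^2 = 4 * pi * 5.8^2 = 422.7327
Compute Q / denom = 1 / 422.7327 = 0.00236556
Compute 10 * log10(0.00236556) = -26.2607
SPL = 108.1 + (-26.2607) = 81.84

81.84 dB


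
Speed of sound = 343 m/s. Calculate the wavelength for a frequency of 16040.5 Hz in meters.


Given values:
  c = 343 m/s, f = 16040.5 Hz
Formula: lambda = c / f
lambda = 343 / 16040.5
lambda = 0.0214

0.0214 m


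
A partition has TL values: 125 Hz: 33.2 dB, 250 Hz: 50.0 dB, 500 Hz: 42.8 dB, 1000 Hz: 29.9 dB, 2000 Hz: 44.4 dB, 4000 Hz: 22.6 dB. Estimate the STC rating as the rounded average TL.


Given TL values at each frequency:
  125 Hz: 33.2 dB
  250 Hz: 50.0 dB
  500 Hz: 42.8 dB
  1000 Hz: 29.9 dB
  2000 Hz: 44.4 dB
  4000 Hz: 22.6 dB
Formula: STC ~ round(average of TL values)
Sum = 33.2 + 50.0 + 42.8 + 29.9 + 44.4 + 22.6 = 222.9
Average = 222.9 / 6 = 37.15
Rounded: 37

37


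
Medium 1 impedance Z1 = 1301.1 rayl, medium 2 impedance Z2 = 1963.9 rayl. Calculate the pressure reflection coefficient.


Given values:
  Z1 = 1301.1 rayl, Z2 = 1963.9 rayl
Formula: R = (Z2 - Z1) / (Z2 + Z1)
Numerator: Z2 - Z1 = 1963.9 - 1301.1 = 662.8
Denominator: Z2 + Z1 = 1963.9 + 1301.1 = 3265.0
R = 662.8 / 3265.0 = 0.203

0.203


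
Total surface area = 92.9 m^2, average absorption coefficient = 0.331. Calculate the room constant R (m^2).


Given values:
  S = 92.9 m^2, alpha = 0.331
Formula: R = S * alpha / (1 - alpha)
Numerator: 92.9 * 0.331 = 30.7499
Denominator: 1 - 0.331 = 0.669
R = 30.7499 / 0.669 = 45.96

45.96 m^2


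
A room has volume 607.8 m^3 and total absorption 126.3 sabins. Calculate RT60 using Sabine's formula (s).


Given values:
  V = 607.8 m^3
  A = 126.3 sabins
Formula: RT60 = 0.161 * V / A
Numerator: 0.161 * 607.8 = 97.8558
RT60 = 97.8558 / 126.3 = 0.775

0.775 s


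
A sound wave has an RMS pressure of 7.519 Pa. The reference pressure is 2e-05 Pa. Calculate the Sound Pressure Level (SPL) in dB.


Given values:
  p = 7.519 Pa
  p_ref = 2e-05 Pa
Formula: SPL = 20 * log10(p / p_ref)
Compute ratio: p / p_ref = 7.519 / 2e-05 = 375950
Compute log10: log10(375950) = 5.57513
Multiply: SPL = 20 * 5.57513 = 111.5

111.5 dB


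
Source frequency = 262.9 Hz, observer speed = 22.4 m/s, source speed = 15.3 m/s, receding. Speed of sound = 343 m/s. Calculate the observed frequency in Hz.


Given values:
  f_s = 262.9 Hz, v_o = 22.4 m/s, v_s = 15.3 m/s
  Direction: receding
Formula: f_o = f_s * (c - v_o) / (c + v_s)
Numerator: c - v_o = 343 - 22.4 = 320.6
Denominator: c + v_s = 343 + 15.3 = 358.3
f_o = 262.9 * 320.6 / 358.3 = 235.24

235.24 Hz


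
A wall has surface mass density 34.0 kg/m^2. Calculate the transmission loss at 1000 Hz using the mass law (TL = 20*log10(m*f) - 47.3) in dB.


Given values:
  m = 34.0 kg/m^2, f = 1000 Hz
Formula: TL = 20 * log10(m * f) - 47.3
Compute m * f = 34.0 * 1000 = 34000.0
Compute log10(34000.0) = 4.531479
Compute 20 * 4.531479 = 90.6296
TL = 90.6296 - 47.3 = 43.33

43.33 dB


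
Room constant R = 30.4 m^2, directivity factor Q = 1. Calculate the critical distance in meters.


Given values:
  R = 30.4 m^2, Q = 1
Formula: d_c = 0.141 * sqrt(Q * R)
Compute Q * R = 1 * 30.4 = 30.4
Compute sqrt(30.4) = 5.5136
d_c = 0.141 * 5.5136 = 0.777

0.777 m


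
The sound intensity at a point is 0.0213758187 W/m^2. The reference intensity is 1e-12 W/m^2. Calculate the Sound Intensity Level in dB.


Given values:
  I = 0.0213758187 W/m^2
  I_ref = 1e-12 W/m^2
Formula: SIL = 10 * log10(I / I_ref)
Compute ratio: I / I_ref = 21375818700
Compute log10: log10(21375818700) = 10.329923
Multiply: SIL = 10 * 10.329923 = 103.3

103.3 dB


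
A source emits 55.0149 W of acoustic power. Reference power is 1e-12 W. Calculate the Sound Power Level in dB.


Given values:
  W = 55.0149 W
  W_ref = 1e-12 W
Formula: SWL = 10 * log10(W / W_ref)
Compute ratio: W / W_ref = 55014900000000
Compute log10: log10(55014900000000) = 13.74048
Multiply: SWL = 10 * 13.74048 = 137.4

137.4 dB


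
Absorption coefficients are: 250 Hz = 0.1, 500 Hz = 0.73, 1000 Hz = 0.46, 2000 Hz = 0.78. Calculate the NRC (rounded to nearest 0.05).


Given values:
  a_250 = 0.1, a_500 = 0.73
  a_1000 = 0.46, a_2000 = 0.78
Formula: NRC = (a250 + a500 + a1000 + a2000) / 4
Sum = 0.1 + 0.73 + 0.46 + 0.78 = 2.07
NRC = 2.07 / 4 = 0.5175
Rounded to nearest 0.05: 0.5

0.5


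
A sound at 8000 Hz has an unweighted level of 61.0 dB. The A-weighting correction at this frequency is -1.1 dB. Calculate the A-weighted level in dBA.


Given values:
  SPL = 61.0 dB
  A-weighting at 8000 Hz = -1.1 dB
Formula: L_A = SPL + A_weight
L_A = 61.0 + (-1.1)
L_A = 59.9

59.9 dBA


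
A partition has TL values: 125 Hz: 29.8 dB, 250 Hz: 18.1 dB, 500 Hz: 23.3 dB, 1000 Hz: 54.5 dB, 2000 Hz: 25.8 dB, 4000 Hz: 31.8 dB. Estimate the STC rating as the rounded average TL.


Given TL values at each frequency:
  125 Hz: 29.8 dB
  250 Hz: 18.1 dB
  500 Hz: 23.3 dB
  1000 Hz: 54.5 dB
  2000 Hz: 25.8 dB
  4000 Hz: 31.8 dB
Formula: STC ~ round(average of TL values)
Sum = 29.8 + 18.1 + 23.3 + 54.5 + 25.8 + 31.8 = 183.3
Average = 183.3 / 6 = 30.55
Rounded: 31

31


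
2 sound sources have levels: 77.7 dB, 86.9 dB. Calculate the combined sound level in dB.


Formula: L_total = 10 * log10( sum(10^(Li/10)) )
  Source 1: 10^(77.7/10) = 58884365.5356
  Source 2: 10^(86.9/10) = 489778819.3684
Sum of linear values = 548663184.904
L_total = 10 * log10(548663184.904) = 87.39

87.39 dB


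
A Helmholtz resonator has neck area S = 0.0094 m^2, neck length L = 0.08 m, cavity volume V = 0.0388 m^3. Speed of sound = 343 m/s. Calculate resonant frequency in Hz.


Given values:
  S = 0.0094 m^2, L = 0.08 m, V = 0.0388 m^3, c = 343 m/s
Formula: f = (c / (2*pi)) * sqrt(S / (V * L))
Compute V * L = 0.0388 * 0.08 = 0.003104
Compute S / (V * L) = 0.0094 / 0.003104 = 3.0284
Compute sqrt(3.0284) = 1.74023
Compute c / (2*pi) = 343 / 6.283185 = 54.590148
f = 54.590148 * 1.74023 = 95.0

95.0 Hz


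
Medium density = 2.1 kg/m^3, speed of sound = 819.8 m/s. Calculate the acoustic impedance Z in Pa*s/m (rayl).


Given values:
  rho = 2.1 kg/m^3
  c = 819.8 m/s
Formula: Z = rho * c
Z = 2.1 * 819.8
Z = 1721.58

1721.58 rayl


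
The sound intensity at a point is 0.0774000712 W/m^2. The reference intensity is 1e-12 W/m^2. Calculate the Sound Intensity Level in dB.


Given values:
  I = 0.0774000712 W/m^2
  I_ref = 1e-12 W/m^2
Formula: SIL = 10 * log10(I / I_ref)
Compute ratio: I / I_ref = 77400071200
Compute log10: log10(77400071200) = 10.888741
Multiply: SIL = 10 * 10.888741 = 108.89

108.89 dB


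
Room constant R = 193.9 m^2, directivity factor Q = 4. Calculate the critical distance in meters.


Given values:
  R = 193.9 m^2, Q = 4
Formula: d_c = 0.141 * sqrt(Q * R)
Compute Q * R = 4 * 193.9 = 775.6
Compute sqrt(775.6) = 27.8496
d_c = 0.141 * 27.8496 = 3.927

3.927 m


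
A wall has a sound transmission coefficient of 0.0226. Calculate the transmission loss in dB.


Given values:
  tau = 0.0226
Formula: TL = 10 * log10(1 / tau)
Compute 1 / tau = 1 / 0.0226 = 44.2478
Compute log10(44.2478) = 1.645892
TL = 10 * 1.645892 = 16.46

16.46 dB


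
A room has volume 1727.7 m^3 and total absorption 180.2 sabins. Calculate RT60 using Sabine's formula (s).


Given values:
  V = 1727.7 m^3
  A = 180.2 sabins
Formula: RT60 = 0.161 * V / A
Numerator: 0.161 * 1727.7 = 278.1597
RT60 = 278.1597 / 180.2 = 1.544

1.544 s


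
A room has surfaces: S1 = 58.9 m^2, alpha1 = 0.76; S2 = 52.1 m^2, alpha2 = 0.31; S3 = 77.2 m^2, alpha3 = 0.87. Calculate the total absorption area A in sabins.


Given surfaces:
  Surface 1: 58.9 * 0.76 = 44.764
  Surface 2: 52.1 * 0.31 = 16.151
  Surface 3: 77.2 * 0.87 = 67.164
Formula: A = sum(Si * alpha_i)
A = 44.764 + 16.151 + 67.164
A = 128.08

128.08 sabins


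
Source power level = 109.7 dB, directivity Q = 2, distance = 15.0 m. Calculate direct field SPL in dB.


Given values:
  Lw = 109.7 dB, Q = 2, r = 15.0 m
Formula: SPL = Lw + 10 * log10(Q / (4 * pi * r^2))
Compute 4 * pi * r^2 = 4 * pi * 15.0^2 = 2827.4334
Compute Q / denom = 2 / 2827.4334 = 0.00070736
Compute 10 * log10(0.00070736) = -31.5036
SPL = 109.7 + (-31.5036) = 78.2

78.2 dB


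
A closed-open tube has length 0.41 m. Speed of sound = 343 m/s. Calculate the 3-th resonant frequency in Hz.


Given values:
  Tube type: closed-open, L = 0.41 m, c = 343 m/s, n = 3
Formula: f_n = (2n - 1) * c / (4 * L)
Compute 2n - 1 = 2*3 - 1 = 5
Compute 4 * L = 4 * 0.41 = 1.64
f = 5 * 343 / 1.64
f = 1045.73

1045.73 Hz


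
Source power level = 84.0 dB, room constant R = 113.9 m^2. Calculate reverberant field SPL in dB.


Given values:
  Lw = 84.0 dB, R = 113.9 m^2
Formula: SPL = Lw + 10 * log10(4 / R)
Compute 4 / R = 4 / 113.9 = 0.035119
Compute 10 * log10(0.035119) = -14.5446
SPL = 84.0 + (-14.5446) = 69.46

69.46 dB


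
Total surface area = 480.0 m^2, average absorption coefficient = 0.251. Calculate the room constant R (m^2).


Given values:
  S = 480.0 m^2, alpha = 0.251
Formula: R = S * alpha / (1 - alpha)
Numerator: 480.0 * 0.251 = 120.48
Denominator: 1 - 0.251 = 0.749
R = 120.48 / 0.749 = 160.85

160.85 m^2
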